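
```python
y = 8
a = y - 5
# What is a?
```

Trace:
`y = 8` → y = 8
`a = y - 5` → a = 3
So a = 3

Answer: 3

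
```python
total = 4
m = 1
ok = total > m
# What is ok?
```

Trace:
`total = 4` → total = 4
`m = 1` → m = 1
`ok = total > m` → ok = True
So ok = True

Answer: True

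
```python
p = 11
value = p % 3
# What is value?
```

Trace:
`p = 11` → p = 11
`value = p % 3` → value = 2
So value = 2

Answer: 2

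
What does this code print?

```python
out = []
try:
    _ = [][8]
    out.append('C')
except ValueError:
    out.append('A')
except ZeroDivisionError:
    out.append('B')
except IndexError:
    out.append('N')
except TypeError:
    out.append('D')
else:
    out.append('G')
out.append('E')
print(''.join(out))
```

Execution trace: 'N' (except IndexError) → 'E' (after the try/except). Output: NE

Answer: NE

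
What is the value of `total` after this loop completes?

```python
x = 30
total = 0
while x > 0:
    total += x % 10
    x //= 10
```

Sum digits of 30
`total` takes the values: 0 → 3

Answer: 3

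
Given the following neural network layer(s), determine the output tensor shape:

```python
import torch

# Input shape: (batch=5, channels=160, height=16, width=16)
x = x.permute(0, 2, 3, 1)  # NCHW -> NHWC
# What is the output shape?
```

Input: (5, 160, 16, 16) -> Output: (5, 16, 16, 160)

Answer: (5, 16, 16, 160)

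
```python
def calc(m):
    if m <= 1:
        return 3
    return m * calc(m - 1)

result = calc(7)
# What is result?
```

calc(7) = 7 * 6 * 5 * 4 * 3 * 2 * 3 = 15120

Answer: 15120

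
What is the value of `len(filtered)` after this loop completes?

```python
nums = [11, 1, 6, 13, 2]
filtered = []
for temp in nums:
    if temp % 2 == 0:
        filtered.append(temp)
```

Count even numbers in [11, 1, 6, 13, 2]
`filtered` takes the values: [] → [6] → [6, 2]
So `len(filtered)` = 2

Answer: 2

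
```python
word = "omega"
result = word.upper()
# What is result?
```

Trace:
`word = "omega"` → word = 'omega'
`result = word.upper()` → result = 'OMEGA'
So result = 'OMEGA'

Answer: 'OMEGA'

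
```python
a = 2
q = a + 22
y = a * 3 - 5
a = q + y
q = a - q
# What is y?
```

Trace:
`a = 2` → a = 2
`q = a + 22` → q = 24
`y = a * 3 - 5` → y = 1
`a = q + y` → a = 25
`q = a - q` → q = 1
So y = 1

Answer: 1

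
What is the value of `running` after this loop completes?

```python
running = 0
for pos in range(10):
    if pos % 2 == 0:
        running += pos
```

Sum of even numbers 0 to 9
`running` takes the values: 0 → 2 → 6 → 12 → 20

Answer: 20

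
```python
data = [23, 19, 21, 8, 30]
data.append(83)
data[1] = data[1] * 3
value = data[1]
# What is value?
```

Trace:
`data = [23, 19, 21, 8, 30]` → data = [23, 19, 21, 8, 30]
`data.append(83)` → data = [23, 19, 21, 8, 30, 83]
`data[1] = data[1] * 3` → data = [23, 57, 21, 8, 30, 83]
`value = data[1]` → value = 57
So value = 57

Answer: 57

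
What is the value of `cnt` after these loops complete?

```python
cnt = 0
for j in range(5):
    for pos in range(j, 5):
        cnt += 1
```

Upper triangle: 5 + 4 + ... + 1
`cnt` takes the values: 0 → 1 → 2 → 3 → 4 → 5 → 6 → 7 → 8 → 9 → 10 → 11 → 12 → 13 → 14 → 15

Answer: 15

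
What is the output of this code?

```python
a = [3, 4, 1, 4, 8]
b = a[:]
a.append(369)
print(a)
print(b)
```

Key concept: slice [:] creates copy.
Step by step:
`a = [3, 4, 1, 4, 8]` → a = [3, 4, 1, 4, 8]
`b = a[:]` → b = [3, 4, 1, 4, 8]
`a.append(369)` → a = [3, 4, 1, 4, 8, 369]
`print(a)` → prints [3, 4, 1, 4, 8, 369]
`print(b)` → prints [3, 4, 1, 4, 8]

Answer:
[3, 4, 1, 4, 8, 369]
[3, 4, 1, 4, 8]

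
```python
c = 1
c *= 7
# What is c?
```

Trace:
`c = 1` → c = 1
`c *= 7` → c = 7
So c = 7

Answer: 7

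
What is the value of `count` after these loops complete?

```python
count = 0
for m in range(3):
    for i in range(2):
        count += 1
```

3 * 2 = 6
`count` takes the values: 0 → 1 → 2 → 3 → 4 → 5 → 6

Answer: 6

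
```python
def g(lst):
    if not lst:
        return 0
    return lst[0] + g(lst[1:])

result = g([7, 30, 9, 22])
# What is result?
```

7 + 30 + 9 + 22 + 0 = 68

Answer: 68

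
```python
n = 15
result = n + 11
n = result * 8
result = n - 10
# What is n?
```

Trace:
`n = 15` → n = 15
`result = n + 11` → result = 26
`n = result * 8` → n = 208
`result = n - 10` → result = 198
So n = 208

Answer: 208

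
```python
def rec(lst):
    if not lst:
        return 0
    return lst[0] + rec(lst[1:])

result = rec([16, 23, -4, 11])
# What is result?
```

16 + 23 + (-4) + 11 + 0 = 46

Answer: 46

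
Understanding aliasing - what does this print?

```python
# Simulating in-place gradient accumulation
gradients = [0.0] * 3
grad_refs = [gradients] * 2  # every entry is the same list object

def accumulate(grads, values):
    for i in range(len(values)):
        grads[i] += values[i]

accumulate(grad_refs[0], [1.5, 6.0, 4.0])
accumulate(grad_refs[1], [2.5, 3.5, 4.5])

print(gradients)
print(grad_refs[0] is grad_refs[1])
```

Key concept: gradient accumulation aliasing.
Step by step:
`gradients = [0.0] * 3` → gradients = [0.0, 0.0, 0.0]
`grad_refs = [gradients] * 2` → grad_refs = [[0.0, 0.0, 0.0], [0.0, 0.0, 0.0]]
`accumulate(grad_refs[0], [1.5, 6.0, 4.0])` → gradients = [1.5, 6.0, 4.0]; grad_refs = [[1.5, 6.0, 4.0], [1.5, 6.0, 4.0]]
`accumulate(grad_refs[1], [2.5, 3.5, 4.5])` → gradients = [4.0, 9.5, 8.5]; grad_refs = [[4.0, 9.5, 8.5], [4.0, 9.5, 8.5]]
`print(gradients)` → prints [4.0, 9.5, 8.5]
`print(grad_refs[0] is grad_refs[1])` → prints True

Answer:
[4.0, 9.5, 8.5]
True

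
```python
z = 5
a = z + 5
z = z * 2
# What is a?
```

Trace:
`z = 5` → z = 5
`a = z + 5` → a = 10
`z = z * 2` → z = 10
So a = 10

Answer: 10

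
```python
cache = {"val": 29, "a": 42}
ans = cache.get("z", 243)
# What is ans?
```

Trace:
`cache = {"val": 29, "a": 42}` → cache = {'val': 29, 'a': 42}
`ans = cache.get("z", 243)` → ans = 243
So ans = 243

Answer: 243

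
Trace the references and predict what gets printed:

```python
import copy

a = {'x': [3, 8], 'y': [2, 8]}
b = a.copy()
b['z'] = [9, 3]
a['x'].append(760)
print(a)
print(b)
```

Key concept: shallow copy of dict with mutable values.
Step by step:
`a = {'x': [3, 8], 'y': [2, 8]}` → a = {'x': [3, 8], 'y': [2, 8]}
`b = a.copy()` → b = {'x': [3, 8], 'y': [2, 8]}
`b['z'] = [9, 3]` → b = {'x': [3, 8], 'y': [2, 8], 'z': [9, 3]}
`a['x'].append(760)` → a = {'x': [3, 8, 760], 'y': [2, 8]}; b = {'x': [3, 8, 760], 'y': [2, 8], 'z': [9, 3]}
`print(a)` → prints {'x': [3, 8, 760], 'y': [2, 8]}
`print(b)` → prints {'x': [3, 8, 760], 'y': [2, 8], 'z': [9, 3]}

Answer:
{'x': [3, 8, 760], 'y': [2, 8]}
{'x': [3, 8, 760], 'y': [2, 8], 'z': [9, 3]}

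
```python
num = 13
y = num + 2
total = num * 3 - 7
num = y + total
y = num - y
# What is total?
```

Trace:
`num = 13` → num = 13
`y = num + 2` → y = 15
`total = num * 3 - 7` → total = 32
`num = y + total` → num = 47
`y = num - y` → y = 32
So total = 32

Answer: 32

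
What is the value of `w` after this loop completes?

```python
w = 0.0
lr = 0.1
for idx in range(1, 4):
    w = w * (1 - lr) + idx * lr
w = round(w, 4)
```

Moving average with lr=0.1
`w` takes the values: 0.0 → 0.1 → 0.29 → 0.561

Answer: 0.561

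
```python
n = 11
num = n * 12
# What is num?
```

Trace:
`n = 11` → n = 11
`num = n * 12` → num = 132
So num = 132

Answer: 132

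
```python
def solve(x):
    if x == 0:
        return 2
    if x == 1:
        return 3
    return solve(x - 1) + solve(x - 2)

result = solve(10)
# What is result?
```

Build up from base cases: solve(0)=2, solve(1)=3, solve(2)=5, solve(3)=8, solve(4)=13, solve(5)=21, solve(6)=34, ..., solve(10)=233

Answer: 233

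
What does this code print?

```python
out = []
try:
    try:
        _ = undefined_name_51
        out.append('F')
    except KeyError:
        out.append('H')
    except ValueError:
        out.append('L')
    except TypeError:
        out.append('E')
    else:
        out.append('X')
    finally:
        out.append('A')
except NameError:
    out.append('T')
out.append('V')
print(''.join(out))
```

Execution trace: 'A' (finally) → 'T' (outer except NameError) → 'V' (after the try/except). Output: ATV

Answer: ATV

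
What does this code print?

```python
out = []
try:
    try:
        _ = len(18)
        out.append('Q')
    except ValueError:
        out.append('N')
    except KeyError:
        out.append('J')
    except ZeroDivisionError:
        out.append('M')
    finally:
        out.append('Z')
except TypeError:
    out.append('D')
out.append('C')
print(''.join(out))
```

Execution trace: 'Z' (finally) → 'D' (outer except TypeError) → 'C' (after the try/except). Output: ZDC

Answer: ZDC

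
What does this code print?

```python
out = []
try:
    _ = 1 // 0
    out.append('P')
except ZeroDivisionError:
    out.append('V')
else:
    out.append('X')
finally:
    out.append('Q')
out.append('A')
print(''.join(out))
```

Execution trace: 'V' (except ZeroDivisionError) → 'Q' (finally) → 'A' (after the try/except). Output: VQA

Answer: VQA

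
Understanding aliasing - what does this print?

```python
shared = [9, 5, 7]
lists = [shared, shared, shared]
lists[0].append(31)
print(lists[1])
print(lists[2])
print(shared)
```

Key concept: list of same reference.
Step by step:
`shared = [9, 5, 7]` → shared = [9, 5, 7]
`lists = [shared, shared, shared]` → lists = [[9, 5, 7], [9, 5, 7], [9, 5, 7]]
`lists[0].append(31)` → shared = [9, 5, 7, 31]; lists = [[9, 5, 7, 31], [9, 5, 7, 31], [9, 5, 7, 31]]
`print(lists[1])` → prints [9, 5, 7, 31]
`print(lists[2])` → prints [9, 5, 7, 31]
`print(shared)` → prints [9, 5, 7, 31]

Answer:
[9, 5, 7, 31]
[9, 5, 7, 31]
[9, 5, 7, 31]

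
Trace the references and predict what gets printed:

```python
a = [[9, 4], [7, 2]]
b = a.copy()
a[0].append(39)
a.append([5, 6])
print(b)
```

Key concept: shallow copy with nested lists.
Step by step:
`a = [[9, 4], [7, 2]]` → a = [[9, 4], [7, 2]]
`b = a.copy()` → b = [[9, 4], [7, 2]]
`a[0].append(39)` → a = [[9, 4, 39], [7, 2]]; b = [[9, 4, 39], [7, 2]]
`a.append([5, 6])` → a = [[9, 4, 39], [7, 2], [5, 6]]
`print(b)` → prints [[9, 4, 39], [7, 2]]

Answer: [[9, 4, 39], [7, 2]]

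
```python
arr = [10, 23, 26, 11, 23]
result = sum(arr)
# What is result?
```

Trace:
`arr = [10, 23, 26, 11, 23]` → arr = [10, 23, 26, 11, 23]
`result = sum(arr)` → result = 93
So result = 93

Answer: 93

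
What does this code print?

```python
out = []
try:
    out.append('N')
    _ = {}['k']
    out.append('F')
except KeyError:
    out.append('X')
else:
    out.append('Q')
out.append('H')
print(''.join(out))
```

Execution trace: 'N' (try body) → 'X' (except KeyError) → 'H' (after the try/except). Output: NXH

Answer: NXH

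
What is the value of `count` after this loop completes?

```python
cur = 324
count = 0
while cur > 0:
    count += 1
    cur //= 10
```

Count digits by repeated division by 10
`count` takes the values: 0 → 1 → 2 → 3

Answer: 3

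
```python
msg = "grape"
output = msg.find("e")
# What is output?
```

Trace:
`msg = "grape"` → msg = 'grape'
`output = msg.find("e")` → output = 4
So output = 4

Answer: 4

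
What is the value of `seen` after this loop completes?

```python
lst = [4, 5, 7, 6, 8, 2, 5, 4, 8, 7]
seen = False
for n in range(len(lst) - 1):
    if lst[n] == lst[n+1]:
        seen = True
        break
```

Check consecutive duplicates in [4, 5, 7, 6, 8, 2, 5, 4, 8, 7]
`seen` takes the values: False

Answer: False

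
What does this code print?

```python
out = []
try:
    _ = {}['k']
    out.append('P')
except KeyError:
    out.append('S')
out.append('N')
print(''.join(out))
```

Execution trace: 'S' (except KeyError) → 'N' (after the try/except). Output: SN

Answer: SN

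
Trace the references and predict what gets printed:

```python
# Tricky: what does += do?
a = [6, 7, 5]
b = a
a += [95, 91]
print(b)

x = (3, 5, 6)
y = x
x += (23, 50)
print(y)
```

Key concept: += behavior differs for mutable vs immutable.
Step by step:
`a = [6, 7, 5]` → a = [6, 7, 5]
`b = a` → b = [6, 7, 5] (same object as a)
`a += [95, 91]` → a = [6, 7, 5, 95, 91] (same object as b); b = [6, 7, 5, 95, 91] (same object as a)
`print(b)` → prints [6, 7, 5, 95, 91]
`x = (3, 5, 6)` → x = (3, 5, 6)
`y = x` → y = (3, 5, 6)
`x += (23, 50)` → x = (3, 5, 6, 23, 50)
`print(y)` → prints (3, 5, 6)

Answer:
[6, 7, 5, 95, 91]
(3, 5, 6)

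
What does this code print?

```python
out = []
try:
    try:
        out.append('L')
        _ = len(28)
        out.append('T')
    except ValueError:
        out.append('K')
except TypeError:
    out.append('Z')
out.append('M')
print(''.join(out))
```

Execution trace: 'L' (try body) → 'Z' (outer except TypeError) → 'M' (after the try/except). Output: LZM

Answer: LZM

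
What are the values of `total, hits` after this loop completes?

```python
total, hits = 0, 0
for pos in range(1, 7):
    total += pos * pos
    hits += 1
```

Sum of squares and count
`total, hits` takes the values: (0, 0) → (1, 0) → (1, 1) → (5, 1) → (5, 2) → (14, 2) → (14, 3) → (30, 3) → (30, 4) → (55, 4) → (55, 5) → (91, 5) → (91, 6)

Answer: 91, 6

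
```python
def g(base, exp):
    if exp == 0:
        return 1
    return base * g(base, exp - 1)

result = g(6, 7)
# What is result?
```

g(6, 7) = 6 * 6 * 6 * 6 * 6 * 6 * 6 = 279936

Answer: 279936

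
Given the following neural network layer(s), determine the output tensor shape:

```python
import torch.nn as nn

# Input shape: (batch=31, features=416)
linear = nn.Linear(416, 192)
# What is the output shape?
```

Input: (31, 416) -> Output: (31, 192)

Answer: (31, 192)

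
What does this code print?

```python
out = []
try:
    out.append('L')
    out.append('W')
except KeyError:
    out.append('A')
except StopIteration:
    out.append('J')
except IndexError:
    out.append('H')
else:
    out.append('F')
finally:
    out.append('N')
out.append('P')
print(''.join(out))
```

Execution trace: 'L' (try body) → 'W' (try body, no exception) → 'F' (else) → 'N' (finally) → 'P' (after the try/except). Output: LWFNP

Answer: LWFNP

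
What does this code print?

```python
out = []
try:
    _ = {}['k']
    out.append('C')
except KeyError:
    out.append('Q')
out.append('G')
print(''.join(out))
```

Execution trace: 'Q' (except KeyError) → 'G' (after the try/except). Output: QG

Answer: QG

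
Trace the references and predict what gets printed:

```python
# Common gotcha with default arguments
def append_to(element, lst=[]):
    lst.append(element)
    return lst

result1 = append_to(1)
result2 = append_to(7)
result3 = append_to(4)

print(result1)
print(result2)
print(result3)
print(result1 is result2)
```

Key concept: mutable default argument gotcha.
Step by step:
`result1 = append_to(1)` → result1 = [1]
`result2 = append_to(7)` → result1 = [1, 7] (same object as result2); result2 = [1, 7] (same object as result1)
`result3 = append_to(4)` → result1 = [1, 7, 4] (same object as result2, result3); result2 = [1, 7, 4] (same object as result1, result3); result3 = [1, 7, 4] (same object as result1, result2)
`print(result1)` → prints [1, 7, 4]
`print(result2)` → prints [1, 7, 4]
`print(result3)` → prints [1, 7, 4]
`print(result1 is result2)` → prints True

Answer:
[1, 7, 4]
[1, 7, 4]
[1, 7, 4]
True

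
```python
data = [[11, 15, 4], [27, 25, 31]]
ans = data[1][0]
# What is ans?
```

Trace:
`data = [[11, 15, 4], [27, 25, 31]]` → data = [[11, 15, 4], [27, 25, 31]]
`ans = data[1][0]` → ans = 27
So ans = 27

Answer: 27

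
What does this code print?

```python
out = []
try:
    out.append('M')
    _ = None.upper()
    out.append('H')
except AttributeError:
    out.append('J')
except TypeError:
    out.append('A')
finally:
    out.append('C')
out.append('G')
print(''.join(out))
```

Execution trace: 'M' (try body) → 'J' (except AttributeError) → 'C' (finally) → 'G' (after the try/except). Output: MJCG

Answer: MJCG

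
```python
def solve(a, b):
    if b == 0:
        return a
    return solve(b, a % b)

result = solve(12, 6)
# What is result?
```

solve(12, 6) -> solve(6, 0) -> 6

Answer: 6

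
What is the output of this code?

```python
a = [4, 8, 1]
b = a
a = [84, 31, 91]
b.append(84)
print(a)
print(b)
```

Key concept: rebinding vs mutation: a is rebound to a new list, b still points at the original.
Step by step:
`a = [4, 8, 1]` → a = [4, 8, 1]
`b = a` → b = [4, 8, 1] (same object as a)
`a = [84, 31, 91]` → a = [84, 31, 91]
`b.append(84)` → b = [4, 8, 1, 84]
`print(a)` → prints [84, 31, 91]
`print(b)` → prints [4, 8, 1, 84]

Answer:
[84, 31, 91]
[4, 8, 1, 84]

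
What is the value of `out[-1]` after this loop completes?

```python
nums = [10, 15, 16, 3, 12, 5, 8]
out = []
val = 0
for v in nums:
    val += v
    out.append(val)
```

Cumulative sum ends at 69
`out` takes the values: [] → [10] → [10, 25] → [10, 25, 41] → [10, 25, 41, 44] → [10, 25, 41, 44, 56] → [10, 25, 41, 44, 56, 61] → [10, 25, 41, 44, 56, 61, 69]
So `out[-1]` = 69

Answer: 69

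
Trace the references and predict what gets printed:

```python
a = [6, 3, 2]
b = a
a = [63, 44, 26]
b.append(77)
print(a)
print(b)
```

Key concept: rebinding vs mutation: a is rebound to a new list, b still points at the original.
Step by step:
`a = [6, 3, 2]` → a = [6, 3, 2]
`b = a` → b = [6, 3, 2] (same object as a)
`a = [63, 44, 26]` → a = [63, 44, 26]
`b.append(77)` → b = [6, 3, 2, 77]
`print(a)` → prints [63, 44, 26]
`print(b)` → prints [6, 3, 2, 77]

Answer:
[63, 44, 26]
[6, 3, 2, 77]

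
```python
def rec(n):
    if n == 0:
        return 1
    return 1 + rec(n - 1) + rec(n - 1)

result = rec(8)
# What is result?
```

rec(n) = 1 + 2·rec(n-1), rec(0)=1. Closed form: (1+1)·2^8 - 1 = 511.

Answer: 511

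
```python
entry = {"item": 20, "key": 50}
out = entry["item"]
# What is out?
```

Trace:
`entry = {"item": 20, "key": 50}` → entry = {'item': 20, 'key': 50}
`out = entry["item"]` → out = 20
So out = 20

Answer: 20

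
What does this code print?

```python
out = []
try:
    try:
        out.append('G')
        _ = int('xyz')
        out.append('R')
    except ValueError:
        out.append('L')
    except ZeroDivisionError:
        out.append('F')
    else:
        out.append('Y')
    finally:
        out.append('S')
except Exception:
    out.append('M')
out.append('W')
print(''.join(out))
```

Execution trace: 'G' (inner try body) → 'L' (inner except ValueError) → 'S' (inner finally) → 'W' (after the try/except). Output: GLSW

Answer: GLSW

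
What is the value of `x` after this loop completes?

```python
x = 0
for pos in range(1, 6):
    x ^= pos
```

XOR of 1 to 5
`x` takes the values: 0 → 1 → 3 → 0 → 4 → 1

Answer: 1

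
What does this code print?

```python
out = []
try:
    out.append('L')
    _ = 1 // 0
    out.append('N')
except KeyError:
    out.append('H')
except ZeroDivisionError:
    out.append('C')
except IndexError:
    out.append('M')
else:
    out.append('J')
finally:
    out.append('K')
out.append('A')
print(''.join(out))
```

Execution trace: 'L' (try body) → 'C' (except ZeroDivisionError) → 'K' (finally) → 'A' (after the try/except). Output: LCKA

Answer: LCKA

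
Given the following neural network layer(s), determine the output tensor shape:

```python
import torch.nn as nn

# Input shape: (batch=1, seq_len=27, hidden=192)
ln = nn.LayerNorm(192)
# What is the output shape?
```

Input: (1, 27, 192) -> Output: (1, 27, 192)

Answer: (1, 27, 192)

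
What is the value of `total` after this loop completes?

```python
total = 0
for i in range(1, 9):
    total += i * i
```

Sum of squares 1² to 8² = 204
`total` takes the values: 0 → 1 → 5 → 14 → 30 → 55 → 91 → 140 → 204

Answer: 204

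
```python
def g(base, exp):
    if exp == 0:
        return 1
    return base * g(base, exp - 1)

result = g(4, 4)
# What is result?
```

g(4, 4) = 4 * 4 * 4 * 4 = 256

Answer: 256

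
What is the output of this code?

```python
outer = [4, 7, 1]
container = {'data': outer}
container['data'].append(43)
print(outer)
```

Key concept: dict holds reference to list.
Step by step:
`outer = [4, 7, 1]` → outer = [4, 7, 1]
`container = {'data': outer}` → container = {'data': [4, 7, 1]}
`container['data'].append(43)` → outer = [4, 7, 1, 43]; container = {'data': [4, 7, 1, 43]}
`print(outer)` → prints [4, 7, 1, 43]

Answer: [4, 7, 1, 43]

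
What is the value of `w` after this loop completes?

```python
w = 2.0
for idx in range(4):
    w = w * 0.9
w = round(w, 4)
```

Exponential decay: 2.0 * 0.9^4
`w` takes the values: 2.0 → 1.8 → 1.62 → 1.458 → 1.3122

Answer: 1.3122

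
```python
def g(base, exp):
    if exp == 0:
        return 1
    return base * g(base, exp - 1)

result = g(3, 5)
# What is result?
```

g(3, 5) = 3 * 3 * 3 * 3 * 3 = 243

Answer: 243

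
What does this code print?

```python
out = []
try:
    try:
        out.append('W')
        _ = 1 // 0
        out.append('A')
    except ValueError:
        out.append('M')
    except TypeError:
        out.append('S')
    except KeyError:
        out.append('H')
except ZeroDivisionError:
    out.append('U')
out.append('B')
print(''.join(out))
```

Execution trace: 'W' (try body) → 'U' (outer except ZeroDivisionError) → 'B' (after the try/except). Output: WUB

Answer: WUB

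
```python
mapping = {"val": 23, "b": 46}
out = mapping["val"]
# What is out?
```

Trace:
`mapping = {"val": 23, "b": 46}` → mapping = {'val': 23, 'b': 46}
`out = mapping["val"]` → out = 23
So out = 23

Answer: 23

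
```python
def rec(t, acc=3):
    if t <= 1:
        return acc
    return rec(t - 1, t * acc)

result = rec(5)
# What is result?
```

Accumulator trace (n, acc): (5, 3) -> (4, 15) -> (3, 60) -> (2, 180) -> (1, 360) -> return 360

Answer: 360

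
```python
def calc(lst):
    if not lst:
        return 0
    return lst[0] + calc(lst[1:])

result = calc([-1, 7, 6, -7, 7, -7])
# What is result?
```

(-1) + 7 + 6 + (-7) + 7 + (-7) + 0 = 5

Answer: 5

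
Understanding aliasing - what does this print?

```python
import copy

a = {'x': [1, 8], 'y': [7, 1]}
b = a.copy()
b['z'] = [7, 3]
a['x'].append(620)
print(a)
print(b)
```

Key concept: shallow copy of dict with mutable values.
Step by step:
`a = {'x': [1, 8], 'y': [7, 1]}` → a = {'x': [1, 8], 'y': [7, 1]}
`b = a.copy()` → b = {'x': [1, 8], 'y': [7, 1]}
`b['z'] = [7, 3]` → b = {'x': [1, 8], 'y': [7, 1], 'z': [7, 3]}
`a['x'].append(620)` → a = {'x': [1, 8, 620], 'y': [7, 1]}; b = {'x': [1, 8, 620], 'y': [7, 1], 'z': [7, 3]}
`print(a)` → prints {'x': [1, 8, 620], 'y': [7, 1]}
`print(b)` → prints {'x': [1, 8, 620], 'y': [7, 1], 'z': [7, 3]}

Answer:
{'x': [1, 8, 620], 'y': [7, 1]}
{'x': [1, 8, 620], 'y': [7, 1], 'z': [7, 3]}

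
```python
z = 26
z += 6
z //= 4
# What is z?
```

Trace:
`z = 26` → z = 26
`z += 6` → z = 32
`z //= 4` → z = 8
So z = 8

Answer: 8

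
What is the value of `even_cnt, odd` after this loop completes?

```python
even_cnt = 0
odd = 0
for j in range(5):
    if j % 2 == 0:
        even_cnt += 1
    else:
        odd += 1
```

Count evens and odds in range(5)
`even_cnt, odd` takes the values: (0, 0) → (1, 0) → (1, 1) → (2, 1) → (2, 2) → (3, 2)

Answer: 3, 2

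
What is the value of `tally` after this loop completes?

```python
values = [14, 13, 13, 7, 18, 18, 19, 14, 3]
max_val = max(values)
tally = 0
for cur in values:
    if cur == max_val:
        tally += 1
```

Count of max value 19 in [14, 13, 13, 7, 18, 18, 19, 14, 3]
`tally` takes the values: 0 → 1

Answer: 1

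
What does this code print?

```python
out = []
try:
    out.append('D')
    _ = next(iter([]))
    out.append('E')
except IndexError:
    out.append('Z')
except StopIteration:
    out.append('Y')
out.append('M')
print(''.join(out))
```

Execution trace: 'D' (try body) → 'Y' (except StopIteration) → 'M' (after the try/except). Output: DYM

Answer: DYM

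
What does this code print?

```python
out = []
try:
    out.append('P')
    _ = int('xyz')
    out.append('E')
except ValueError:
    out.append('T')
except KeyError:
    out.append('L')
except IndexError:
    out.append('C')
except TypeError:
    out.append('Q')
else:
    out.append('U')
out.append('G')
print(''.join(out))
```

Execution trace: 'P' (try body) → 'T' (except ValueError) → 'G' (after the try/except). Output: PTG

Answer: PTG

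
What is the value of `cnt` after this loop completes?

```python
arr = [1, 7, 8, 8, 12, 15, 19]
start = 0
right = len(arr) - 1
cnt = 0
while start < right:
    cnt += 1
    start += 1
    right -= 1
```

Iterations until pointers meet (list length 7)
`cnt` takes the values: 0 → 1 → 2 → 3

Answer: 3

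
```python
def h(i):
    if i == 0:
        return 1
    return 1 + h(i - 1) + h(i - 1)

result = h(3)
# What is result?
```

h(i) = 1 + 2·h(i-1), h(0)=1. Closed form: (1+1)·2^3 - 1 = 15.

Answer: 15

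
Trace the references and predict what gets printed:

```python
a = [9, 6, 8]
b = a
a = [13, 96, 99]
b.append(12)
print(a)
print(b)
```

Key concept: rebinding vs mutation: a is rebound to a new list, b still points at the original.
Step by step:
`a = [9, 6, 8]` → a = [9, 6, 8]
`b = a` → b = [9, 6, 8] (same object as a)
`a = [13, 96, 99]` → a = [13, 96, 99]
`b.append(12)` → b = [9, 6, 8, 12]
`print(a)` → prints [13, 96, 99]
`print(b)` → prints [9, 6, 8, 12]

Answer:
[13, 96, 99]
[9, 6, 8, 12]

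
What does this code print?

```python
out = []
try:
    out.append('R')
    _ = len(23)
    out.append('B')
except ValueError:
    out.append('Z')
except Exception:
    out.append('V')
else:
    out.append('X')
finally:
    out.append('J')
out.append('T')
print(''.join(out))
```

Execution trace: 'R' (try body) → 'V' (except Exception) → 'J' (finally) → 'T' (after the try/except). Output: RVJT

Answer: RVJT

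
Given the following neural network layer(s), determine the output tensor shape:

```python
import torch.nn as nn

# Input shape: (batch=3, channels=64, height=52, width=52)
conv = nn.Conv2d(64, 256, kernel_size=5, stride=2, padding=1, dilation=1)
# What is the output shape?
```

Input: (3, 64, 52, 52) -> Output: (3, 256, 25, 25)

Answer: (3, 256, 25, 25)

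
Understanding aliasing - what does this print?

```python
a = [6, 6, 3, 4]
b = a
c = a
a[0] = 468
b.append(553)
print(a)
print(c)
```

Key concept: multiple aliases.
Step by step:
`a = [6, 6, 3, 4]` → a = [6, 6, 3, 4]
`b = a` → b = [6, 6, 3, 4] (same object as a)
`c = a` → c = [6, 6, 3, 4] (same object as a, b)
`a[0] = 468` → a = [468, 6, 3, 4] (same object as b, c); b = [468, 6, 3, 4] (same object as a, c); c = [468, 6, 3, 4] (same object as a, b)
`b.append(553)` → a = [468, 6, 3, 4, 553] (same object as b, c); b = [468, 6, 3, 4, 553] (same object as a, c); c = [468, 6, 3, 4, 553] (same object as a, b)
`print(a)` → prints [468, 6, 3, 4, 553]
`print(c)` → prints [468, 6, 3, 4, 553]

Answer:
[468, 6, 3, 4, 553]
[468, 6, 3, 4, 553]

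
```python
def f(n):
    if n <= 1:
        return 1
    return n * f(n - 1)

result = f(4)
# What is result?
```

f(4) = 4 * 3 * 2 * 1 = 24

Answer: 24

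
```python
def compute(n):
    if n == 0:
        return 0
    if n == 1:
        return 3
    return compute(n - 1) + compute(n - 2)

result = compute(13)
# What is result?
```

Build up from base cases: compute(0)=0, compute(1)=3, compute(2)=3, compute(3)=6, compute(4)=9, compute(5)=15, compute(6)=24, ..., compute(13)=699

Answer: 699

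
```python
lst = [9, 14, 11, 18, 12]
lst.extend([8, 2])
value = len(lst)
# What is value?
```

Trace:
`lst = [9, 14, 11, 18, 12]` → lst = [9, 14, 11, 18, 12]
`lst.extend([8, 2])` → lst = [9, 14, 11, 18, 12, 8, 2]
`value = len(lst)` → value = 7
So value = 7

Answer: 7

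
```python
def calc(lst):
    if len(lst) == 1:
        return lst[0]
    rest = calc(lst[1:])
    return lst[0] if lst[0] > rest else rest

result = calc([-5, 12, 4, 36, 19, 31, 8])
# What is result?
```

Recursive max over [-5, 12, 4, 36, 19, 31, 8] = 36

Answer: 36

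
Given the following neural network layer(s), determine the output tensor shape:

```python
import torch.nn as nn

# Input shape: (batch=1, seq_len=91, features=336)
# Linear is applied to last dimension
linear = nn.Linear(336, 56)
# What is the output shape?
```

Input: (1, 91, 336) -> Output: (1, 91, 56)

Answer: (1, 91, 56)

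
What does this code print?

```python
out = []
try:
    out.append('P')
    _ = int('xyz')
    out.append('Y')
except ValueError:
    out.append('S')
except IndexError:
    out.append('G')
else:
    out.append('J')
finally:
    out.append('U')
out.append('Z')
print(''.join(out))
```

Execution trace: 'P' (try body) → 'S' (except ValueError) → 'U' (finally) → 'Z' (after the try/except). Output: PSUZ

Answer: PSUZ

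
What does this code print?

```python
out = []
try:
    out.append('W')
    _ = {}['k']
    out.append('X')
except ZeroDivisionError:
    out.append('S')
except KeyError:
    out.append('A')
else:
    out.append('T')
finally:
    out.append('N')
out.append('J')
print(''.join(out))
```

Execution trace: 'W' (try body) → 'A' (except KeyError) → 'N' (finally) → 'J' (after the try/except). Output: WANJ

Answer: WANJ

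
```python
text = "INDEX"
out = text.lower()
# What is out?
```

Trace:
`text = "INDEX"` → text = 'INDEX'
`out = text.lower()` → out = 'index'
So out = 'index'

Answer: 'index'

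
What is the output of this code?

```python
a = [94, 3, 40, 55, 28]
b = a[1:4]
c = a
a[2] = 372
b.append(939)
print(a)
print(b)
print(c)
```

Key concept: slice vs alias.
Step by step:
`a = [94, 3, 40, 55, 28]` → a = [94, 3, 40, 55, 28]
`b = a[1:4]` → b = [3, 40, 55]
`c = a` → c = [94, 3, 40, 55, 28] (same object as a)
`a[2] = 372` → a = [94, 3, 372, 55, 28] (same object as c); c = [94, 3, 372, 55, 28] (same object as a)
`b.append(939)` → b = [3, 40, 55, 939]
`print(a)` → prints [94, 3, 372, 55, 28]
`print(b)` → prints [3, 40, 55, 939]
`print(c)` → prints [94, 3, 372, 55, 28]

Answer:
[94, 3, 372, 55, 28]
[3, 40, 55, 939]
[94, 3, 372, 55, 28]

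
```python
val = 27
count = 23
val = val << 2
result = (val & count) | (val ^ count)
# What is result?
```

Trace:
`val = 27` → val = 27
`count = 23` → count = 23
`val = val << 2` → val = 108
`result = (val & count) | (val ^ count)` → result = 127
So result = 127

Answer: 127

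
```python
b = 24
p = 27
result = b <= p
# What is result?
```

Trace:
`b = 24` → b = 24
`p = 27` → p = 27
`result = b <= p` → result = True
So result = True

Answer: True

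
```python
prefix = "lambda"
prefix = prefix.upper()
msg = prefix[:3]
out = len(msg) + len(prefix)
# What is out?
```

Trace:
`prefix = "lambda"` → prefix = 'lambda'
`prefix = prefix.upper()` → prefix = 'LAMBDA'
`msg = prefix[:3]` → msg = 'LAM'
`out = len(msg) + len(prefix)` → out = 9
So out = 9

Answer: 9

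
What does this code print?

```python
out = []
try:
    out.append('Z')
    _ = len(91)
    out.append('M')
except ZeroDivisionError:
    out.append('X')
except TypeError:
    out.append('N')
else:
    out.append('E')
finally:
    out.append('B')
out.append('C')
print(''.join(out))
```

Execution trace: 'Z' (try body) → 'N' (except TypeError) → 'B' (finally) → 'C' (after the try/except). Output: ZNBC

Answer: ZNBC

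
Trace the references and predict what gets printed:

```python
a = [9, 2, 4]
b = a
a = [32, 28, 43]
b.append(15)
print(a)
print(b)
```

Key concept: rebinding vs mutation: a is rebound to a new list, b still points at the original.
Step by step:
`a = [9, 2, 4]` → a = [9, 2, 4]
`b = a` → b = [9, 2, 4] (same object as a)
`a = [32, 28, 43]` → a = [32, 28, 43]
`b.append(15)` → b = [9, 2, 4, 15]
`print(a)` → prints [32, 28, 43]
`print(b)` → prints [9, 2, 4, 15]

Answer:
[32, 28, 43]
[9, 2, 4, 15]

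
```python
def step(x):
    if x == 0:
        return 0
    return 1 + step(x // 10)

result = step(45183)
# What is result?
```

Count of digits of 45183: 5

Answer: 5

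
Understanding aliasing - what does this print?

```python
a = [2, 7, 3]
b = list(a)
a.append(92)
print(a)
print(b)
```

Key concept: list() constructor creates copy.
Step by step:
`a = [2, 7, 3]` → a = [2, 7, 3]
`b = list(a)` → b = [2, 7, 3]
`a.append(92)` → a = [2, 7, 3, 92]
`print(a)` → prints [2, 7, 3, 92]
`print(b)` → prints [2, 7, 3]

Answer:
[2, 7, 3, 92]
[2, 7, 3]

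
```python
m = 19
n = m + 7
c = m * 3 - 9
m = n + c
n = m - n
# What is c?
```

Trace:
`m = 19` → m = 19
`n = m + 7` → n = 26
`c = m * 3 - 9` → c = 48
`m = n + c` → m = 74
`n = m - n` → n = 48
So c = 48

Answer: 48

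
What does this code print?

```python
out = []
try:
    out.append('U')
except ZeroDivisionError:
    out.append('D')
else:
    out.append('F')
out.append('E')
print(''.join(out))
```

Execution trace: 'U' (try body, no exception) → 'F' (else) → 'E' (after the try/except). Output: UFE

Answer: UFE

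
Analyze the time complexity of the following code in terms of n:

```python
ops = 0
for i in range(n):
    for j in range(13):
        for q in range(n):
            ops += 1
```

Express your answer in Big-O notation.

Each loop level contributes: n × 1 × n. Multiplying the contributions gives O(n^2).

Answer: O(n^2)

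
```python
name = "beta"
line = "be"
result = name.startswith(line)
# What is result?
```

Trace:
`name = "beta"` → name = 'beta'
`line = "be"` → line = 'be'
`result = name.startswith(line)` → result = True
So result = True

Answer: True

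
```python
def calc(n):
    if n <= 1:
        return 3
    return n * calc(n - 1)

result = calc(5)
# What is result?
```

calc(5) = 5 * 4 * 3 * 2 * 3 = 360

Answer: 360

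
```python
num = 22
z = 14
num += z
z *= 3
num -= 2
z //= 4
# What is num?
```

Trace:
`num = 22` → num = 22
`z = 14` → z = 14
`num += z` → num = 36
`z *= 3` → z = 42
`num -= 2` → num = 34
`z //= 4` → z = 10
So num = 34

Answer: 34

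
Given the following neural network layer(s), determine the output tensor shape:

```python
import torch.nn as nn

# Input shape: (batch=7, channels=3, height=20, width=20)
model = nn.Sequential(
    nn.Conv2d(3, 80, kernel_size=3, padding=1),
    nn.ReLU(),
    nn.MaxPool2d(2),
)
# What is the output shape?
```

Input: (7, 3, 20, 20) -> after Conv2d: (7, 80, 20, 20) -> after ReLU: (7, 80, 20, 20) -> Output: (7, 80, 10, 10)

Answer: (7, 80, 10, 10)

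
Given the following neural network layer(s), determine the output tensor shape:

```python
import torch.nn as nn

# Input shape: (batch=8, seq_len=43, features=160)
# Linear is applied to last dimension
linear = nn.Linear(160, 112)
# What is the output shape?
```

Input: (8, 43, 160) -> Output: (8, 43, 112)

Answer: (8, 43, 112)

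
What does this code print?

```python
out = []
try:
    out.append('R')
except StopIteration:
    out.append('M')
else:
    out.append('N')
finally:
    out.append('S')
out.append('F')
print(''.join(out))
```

Execution trace: 'R' (try body, no exception) → 'N' (else) → 'S' (finally) → 'F' (after the try/except). Output: RNSF

Answer: RNSF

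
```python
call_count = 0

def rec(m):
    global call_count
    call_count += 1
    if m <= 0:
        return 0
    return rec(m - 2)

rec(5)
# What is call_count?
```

Linear recursion stepping by 2: 4 calls from m=5 down to ≤0.

Answer: 4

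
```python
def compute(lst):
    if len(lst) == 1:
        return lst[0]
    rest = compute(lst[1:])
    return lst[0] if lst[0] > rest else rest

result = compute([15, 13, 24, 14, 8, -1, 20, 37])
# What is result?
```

Recursive max over [15, 13, 24, 14, 8, -1, 20, 37] = 37

Answer: 37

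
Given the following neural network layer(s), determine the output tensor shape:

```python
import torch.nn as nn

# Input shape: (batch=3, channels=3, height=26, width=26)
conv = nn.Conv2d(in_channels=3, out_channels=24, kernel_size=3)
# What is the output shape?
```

Input: (3, 3, 26, 26) -> Output: (3, 24, 24, 24)

Answer: (3, 24, 24, 24)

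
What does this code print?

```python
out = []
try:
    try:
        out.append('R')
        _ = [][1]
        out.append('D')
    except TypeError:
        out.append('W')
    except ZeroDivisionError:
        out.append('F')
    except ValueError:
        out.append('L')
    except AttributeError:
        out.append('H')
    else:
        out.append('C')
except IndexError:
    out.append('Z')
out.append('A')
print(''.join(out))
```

Execution trace: 'R' (try body) → 'Z' (outer except IndexError) → 'A' (after the try/except). Output: RZA

Answer: RZA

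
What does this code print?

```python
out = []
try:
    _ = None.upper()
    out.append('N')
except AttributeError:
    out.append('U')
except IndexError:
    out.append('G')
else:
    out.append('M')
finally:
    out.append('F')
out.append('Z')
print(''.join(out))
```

Execution trace: 'U' (except AttributeError) → 'F' (finally) → 'Z' (after the try/except). Output: UFZ

Answer: UFZ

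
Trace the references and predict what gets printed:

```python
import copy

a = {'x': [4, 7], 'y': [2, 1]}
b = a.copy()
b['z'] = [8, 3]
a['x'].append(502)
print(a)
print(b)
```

Key concept: shallow copy of dict with mutable values.
Step by step:
`a = {'x': [4, 7], 'y': [2, 1]}` → a = {'x': [4, 7], 'y': [2, 1]}
`b = a.copy()` → b = {'x': [4, 7], 'y': [2, 1]}
`b['z'] = [8, 3]` → b = {'x': [4, 7], 'y': [2, 1], 'z': [8, 3]}
`a['x'].append(502)` → a = {'x': [4, 7, 502], 'y': [2, 1]}; b = {'x': [4, 7, 502], 'y': [2, 1], 'z': [8, 3]}
`print(a)` → prints {'x': [4, 7, 502], 'y': [2, 1]}
`print(b)` → prints {'x': [4, 7, 502], 'y': [2, 1], 'z': [8, 3]}

Answer:
{'x': [4, 7, 502], 'y': [2, 1]}
{'x': [4, 7, 502], 'y': [2, 1], 'z': [8, 3]}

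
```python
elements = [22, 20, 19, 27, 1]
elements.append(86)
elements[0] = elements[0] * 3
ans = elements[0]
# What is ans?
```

Trace:
`elements = [22, 20, 19, 27, 1]` → elements = [22, 20, 19, 27, 1]
`elements.append(86)` → elements = [22, 20, 19, 27, 1, 86]
`elements[0] = elements[0] * 3` → elements = [66, 20, 19, 27, 1, 86]
`ans = elements[0]` → ans = 66
So ans = 66

Answer: 66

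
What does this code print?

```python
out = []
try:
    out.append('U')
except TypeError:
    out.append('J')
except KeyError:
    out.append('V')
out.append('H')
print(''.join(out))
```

Execution trace: 'U' (try body, no exception) → 'H' (after the try/except). Output: UH

Answer: UH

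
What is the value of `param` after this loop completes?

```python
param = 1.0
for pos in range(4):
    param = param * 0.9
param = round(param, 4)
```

Exponential decay: 1.0 * 0.9^4
`param` takes the values: 1.0 → 0.9 → 0.81 → 0.729 → 0.6561

Answer: 0.6561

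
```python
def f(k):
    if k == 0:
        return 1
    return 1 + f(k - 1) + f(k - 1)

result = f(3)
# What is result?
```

f(k) = 1 + 2·f(k-1), f(0)=1. Closed form: (1+1)·2^3 - 1 = 15.

Answer: 15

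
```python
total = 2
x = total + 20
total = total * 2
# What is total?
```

Trace:
`total = 2` → total = 2
`x = total + 20` → x = 22
`total = total * 2` → total = 4
So total = 4

Answer: 4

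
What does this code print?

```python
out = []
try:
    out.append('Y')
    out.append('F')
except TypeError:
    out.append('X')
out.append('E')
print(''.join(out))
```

Execution trace: 'Y' (try body) → 'F' (try body, no exception) → 'E' (after the try/except). Output: YFE

Answer: YFE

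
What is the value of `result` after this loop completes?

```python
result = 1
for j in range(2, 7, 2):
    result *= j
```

Product of even numbers 2 to 6
`result` takes the values: 1 → 2 → 8 → 48

Answer: 48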